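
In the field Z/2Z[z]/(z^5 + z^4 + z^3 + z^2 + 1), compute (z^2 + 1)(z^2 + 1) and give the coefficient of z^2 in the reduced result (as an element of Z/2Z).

0

Multiply in Z/2Z[z]: (z^2 + 1)·(z^2 + 1) = z^4 + 1.
Reduced: z^4 + 1.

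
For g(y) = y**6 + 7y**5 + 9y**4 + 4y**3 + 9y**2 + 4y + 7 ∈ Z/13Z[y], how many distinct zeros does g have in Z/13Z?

Evaluate at each of the 13 elements of Z/13Z:
g(0) = 7; g(1) = 2; g(2) = 8; g(3) = 0 → root; g(4) = 3; g(5) = 2; g(6) = 0 → root; g(7) = 3; g(8) = 10; g(9) = 8; g(10) = 11; g(11) = 0 → root; g(12) = 11.
Roots: {3, 6, 11}.

3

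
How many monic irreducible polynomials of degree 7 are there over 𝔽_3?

By the necklace-counting formula, N_3(7) = (1/7) Σ_{d|7} μ(7/d)·3^d.
Divisors of 7: 1, 7; μ(7/d) for each: -1, 1.
Σ = − 3^1 + 3^7 = 2184.
N = 2184/7 = 312.

312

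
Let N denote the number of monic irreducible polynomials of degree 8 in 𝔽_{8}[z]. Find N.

x^(8^8) − x is the product of all monic irreducibles of degree dividing 8; Möbius inversion gives N = (1/8) Σ μ(8/d)·8^d.
Divisors of 8: 1, 2, 4, 8; μ(8/d) for each: 0, 0, -1, 1.
Σ = − 8^4 + 8^8 = 16773120.
N = 16773120/8 = 2096640.

2096640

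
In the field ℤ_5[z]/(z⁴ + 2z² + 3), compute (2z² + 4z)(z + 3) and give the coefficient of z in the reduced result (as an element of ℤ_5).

Multiply in ℤ_5[z]: (2z² + 4z)·(z + 3) = 2z³ + 2z.
Reduced: 2z³ + 2z.

2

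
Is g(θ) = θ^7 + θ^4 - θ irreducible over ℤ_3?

Check for roots in ℤ_3: g(0) = 0 → root; g(1) = 1; g(2) = 1.
g(0) = 0, so (θ) divides g(θ); g is reducible.

No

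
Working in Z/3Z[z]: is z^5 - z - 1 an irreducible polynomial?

Write g(z) = z^5 - z - 1.
Check for roots in Z/3Z: g(0) = 2; g(1) = 2; g(2) = 2.
No roots, so no linear factors.
Monic irreducibles of degree 2 over GF(3): z^2 + 1, z^2 + z - 1, z^2 - z - 1.
None of them divide g (all give nonzero remainder).
No irreducible factor of degree ≤ 2 exists, so g is irreducible over GF(3).

Yes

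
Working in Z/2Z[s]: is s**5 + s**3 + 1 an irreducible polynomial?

Write m(s) = s**5 + s**3 + 1.
Check for roots in Z/2Z: m(0) = 1; m(1) = 1.
No roots, so no linear factors.
Monic irreducibles of degree 2 over GF(2): s**2 + s + 1.
None of them divide m (all give nonzero remainder).
No irreducible factor of degree ≤ 2 exists, so m is irreducible over GF(2).

Yes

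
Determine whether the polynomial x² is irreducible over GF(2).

Write m(x) = x².
Check for roots in GF(2): m(0) = 0 → root; m(1) = 1.
m(0) = 0, so (x) divides m(x); m is reducible.

No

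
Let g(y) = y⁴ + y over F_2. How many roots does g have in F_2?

2

Evaluate at each of the 2 elements of F_2:
g(0) = 0 → root; g(1) = 0 → root.
Roots: {0, 1}.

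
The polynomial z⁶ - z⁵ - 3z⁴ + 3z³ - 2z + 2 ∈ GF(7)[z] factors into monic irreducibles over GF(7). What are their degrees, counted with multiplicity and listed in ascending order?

1, 1, 2, 2

Write f(z) = z⁶ - z⁵ - 3z⁴ + 3z³ - 2z + 2.
Linear factors from roots: (z - 1), (z + 1).
Complete factorization: f(z) = (z + 1)·(z - 1)·(z² + z - 3)·(z² - 2z + 3).
Factor degrees with multiplicity: 1 + 1 + 2 + 2 = 6.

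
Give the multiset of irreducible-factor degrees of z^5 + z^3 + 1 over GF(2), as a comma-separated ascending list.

5

Write f(z) = z^5 + z^3 + 1.
Roots in GF(2): f(0) = 1; f(1) = 1.
Complete factorization: f(z) = (z^5 + z^3 + 1).
Factor degrees with multiplicity: 5 = 5.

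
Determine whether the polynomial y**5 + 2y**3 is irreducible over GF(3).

No

Write h(y) = y**5 + 2y**3.
Check for roots in GF(3): h(0) = 0 → root; h(1) = 0 → root; h(2) = 0 → root.
h(0) = 0, so (y) divides h(y); h is reducible.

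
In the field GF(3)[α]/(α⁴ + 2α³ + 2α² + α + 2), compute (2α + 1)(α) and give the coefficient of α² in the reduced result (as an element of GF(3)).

Multiply in GF(3)[α]: (2α + 1)·(α) = 2α² + α.
Reduced: 2α² + α.

2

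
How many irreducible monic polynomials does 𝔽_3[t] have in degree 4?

18

By the necklace-counting formula, N_3(4) = (1/4) Σ_{d|4} μ(4/d)·3^d.
Divisors of 4: 1, 2, 4; μ(4/d) for each: 0, -1, 1.
Σ = − 3^2 + 3^4 = 72.
N = 72/4 = 18.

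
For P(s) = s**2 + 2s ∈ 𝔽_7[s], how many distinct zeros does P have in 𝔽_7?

2

Evaluate at each of the 7 elements of 𝔽_7:
P(0) = 0 → root; P(1) = 3; P(2) = 1; P(3) = 1; P(4) = 3; P(5) = 0 → root; P(6) = 6.
Roots: {0, 5}.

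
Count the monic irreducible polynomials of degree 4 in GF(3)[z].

Gauss's count: N_{3}(4) = (1/4) Σ_{d|4} μ(4/d)·3^d.
Divisors of 4: 1, 2, 4; μ(4/d) for each: 0, -1, 1.
Σ = − 3^2 + 3^4 = 72.
N = 72/4 = 18.

18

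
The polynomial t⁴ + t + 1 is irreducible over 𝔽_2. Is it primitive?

Yes

Write f(t) = t⁴ + t + 1.
|GF(2^4)^×| = 2^4 − 1 = 15. Prime factorization: 15 = 3·5.
f is primitive ⇔ t has order 15 in GF(2)[t]/(f), i.e. t^(15/q) ≠ 1 for each prime q | 15.
t^(5) mod f = t² + t.
t^(3) mod f = t³.
None equal 1, so t has full order 15; f is primitive.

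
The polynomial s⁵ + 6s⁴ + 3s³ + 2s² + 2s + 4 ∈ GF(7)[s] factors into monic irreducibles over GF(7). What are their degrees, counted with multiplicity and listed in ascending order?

Write g(s) = s⁵ + 6s⁴ + 3s³ + 2s² + 2s + 4.
Linear factors from roots: (s + 5).
Complete factorization: g(s) = (s + 5)·(s² + 2s + 3)·(s² + 6s + 4).
Factor degrees with multiplicity: 1 + 2 + 2 = 5.

1, 2, 2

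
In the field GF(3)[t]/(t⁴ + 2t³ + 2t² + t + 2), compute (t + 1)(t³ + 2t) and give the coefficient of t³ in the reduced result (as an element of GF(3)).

2

Multiply in GF(3)[t]: (t + 1)·(t³ + 2t) = t⁴ + t³ + 2t² + 2t.
Reduce using t⁴ ≡ t³ + t² + 2t + 1 (mod t⁴ + 2t³ + 2t² + t + 2).
Reduced: 2t³ + t + 1.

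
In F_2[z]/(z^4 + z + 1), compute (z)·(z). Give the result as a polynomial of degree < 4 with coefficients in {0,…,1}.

Multiply in F_2[z]: (z)·(z) = z^2.
Reduced: z^2.

z^2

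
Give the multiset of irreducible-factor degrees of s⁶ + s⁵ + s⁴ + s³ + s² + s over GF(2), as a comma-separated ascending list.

1, 1, 2, 2

Write f(s) = s⁶ + s⁵ + s⁴ + s³ + s² + s.
Roots in GF(2): f(0) = 0 → root; f(1) = 0 → root.
Linear factors from roots: (s), (s + 1).
Complete factorization: f(s) = (s)·(s + 1)·(s² + s + 1)^2.
Factor degrees with multiplicity: 1 + 1 + 2 + 2 = 6.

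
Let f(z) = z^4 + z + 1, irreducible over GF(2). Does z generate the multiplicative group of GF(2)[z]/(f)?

|GF(2^4)^×| = 2^4 − 1 = 15. Prime factorization: 15 = 3·5.
f is primitive ⇔ z has order 15 in GF(2)[z]/(f), i.e. z^(15/q) ≠ 1 for each prime q | 15.
z^(5) mod f = z^2 + z.
z^(3) mod f = z^3.
None equal 1, so z has full order 15; f is primitive.

Yes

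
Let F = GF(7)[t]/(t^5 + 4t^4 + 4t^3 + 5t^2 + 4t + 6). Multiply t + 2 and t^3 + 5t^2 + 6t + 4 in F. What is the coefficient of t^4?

Multiply in GF(7)[t]: (t + 2)·(t^3 + 5t^2 + 6t + 4) = t^4 + 2t^2 + 2t + 1.
Reduced: t^4 + 2t^2 + 2t + 1.

1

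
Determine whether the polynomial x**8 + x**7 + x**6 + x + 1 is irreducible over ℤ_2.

Yes

Write h(x) = x**8 + x**7 + x**6 + x + 1.
Check for roots in ℤ_2: h(0) = 1; h(1) = 1.
No roots, so no linear factors.
Monic irreducibles of degree 2 over GF(2): x**2 + x + 1.
None of them divide h (all give nonzero remainder).
Monic irreducibles of degree 3 over GF(2): x**3 + x + 1, x**3 + x**2 + 1.
None of them divide h (all give nonzero remainder).
Monic irreducibles of degree 4 over GF(2): x**4 + x + 1, x**4 + x**3 + 1, x**4 + x**3 + x**2 + x + 1.
None of them divide h (all give nonzero remainder).
No irreducible factor of degree ≤ 4 exists, so h is irreducible over GF(2).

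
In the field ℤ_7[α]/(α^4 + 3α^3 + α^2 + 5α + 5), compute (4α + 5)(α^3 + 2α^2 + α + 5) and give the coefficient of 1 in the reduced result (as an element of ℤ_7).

5

Multiply in ℤ_7[α]: (4α + 5)·(α^3 + 2α^2 + α + 5) = 4α^4 + 6α^3 + 4α + 4.
Reduce using α^4 ≡ 4α^3 + 6α^2 + 2α + 2 (mod α^4 + 3α^3 + α^2 + 5α + 5).
Reduced: α^3 + 3α^2 + 5α + 5.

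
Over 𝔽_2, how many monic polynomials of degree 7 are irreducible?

18

Gauss's count: N_{2}(7) = (1/7) Σ_{d|7} μ(7/d)·2^d.
Divisors of 7: 1, 7; μ(7/d) for each: -1, 1.
Σ = − 2^1 + 2^7 = 126.
N = 126/7 = 18.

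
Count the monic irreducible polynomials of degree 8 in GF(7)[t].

720300

By the necklace-counting formula, N_7(8) = (1/8) Σ_{d|8} μ(8/d)·7^d.
Divisors of 8: 1, 2, 4, 8; μ(8/d) for each: 0, 0, -1, 1.
Σ = − 7^4 + 7^8 = 5762400.
N = 5762400/8 = 720300.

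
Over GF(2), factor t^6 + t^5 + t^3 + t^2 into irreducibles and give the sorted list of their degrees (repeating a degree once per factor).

1, 1, 1, 1, 2

Write h(t) = t^6 + t^5 + t^3 + t^2.
Roots in GF(2): h(0) = 0 → root; h(1) = 0 → root.
Linear factors from roots: (t), (t + 1).
Complete factorization: h(t) = (t)^2·(t + 1)^2·(t^2 + t + 1).
Factor degrees with multiplicity: 1 + 1 + 1 + 1 + 2 = 6.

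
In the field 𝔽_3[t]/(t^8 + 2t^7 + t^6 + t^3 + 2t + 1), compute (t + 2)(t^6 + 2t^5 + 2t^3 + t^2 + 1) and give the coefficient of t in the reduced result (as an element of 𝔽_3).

Multiply in 𝔽_3[t]: (t + 2)·(t^6 + 2t^5 + 2t^3 + t^2 + 1) = t^7 + t^6 + t^5 + 2t^4 + 2t^3 + 2t^2 + t + 2.
Reduced: t^7 + t^6 + t^5 + 2t^4 + 2t^3 + 2t^2 + t + 2.

1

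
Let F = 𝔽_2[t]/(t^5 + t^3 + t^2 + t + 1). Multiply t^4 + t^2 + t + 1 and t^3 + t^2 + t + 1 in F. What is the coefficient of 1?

0

Multiply in 𝔽_2[t]: (t^4 + t^2 + t + 1)·(t^3 + t^2 + t + 1) = t^7 + t^6 + t^4 + t^3 + t^2 + 1.
Reduce using t^5 ≡ t^3 + t^2 + t + 1 (mod t^5 + t^3 + t^2 + t + 1).
Reduced: t^4.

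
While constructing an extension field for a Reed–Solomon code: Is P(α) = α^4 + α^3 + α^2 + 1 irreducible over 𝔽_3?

Yes

Check for roots in 𝔽_3: P(0) = 1; P(1) = 1; P(2) = 2.
No roots, so no linear factors.
Monic irreducibles of degree 2 over GF(3): α^2 + 1, α^2 + α + 2, α^2 + 2α + 2.
None of them divide P (all give nonzero remainder).
No irreducible factor of degree ≤ 2 exists, so P is irreducible over GF(3).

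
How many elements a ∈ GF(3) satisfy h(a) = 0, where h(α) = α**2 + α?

2

Evaluate at each of the 3 elements of GF(3):
h(0) = 0 → root; h(1) = 2; h(2) = 0 → root.
Roots: {0, 2}.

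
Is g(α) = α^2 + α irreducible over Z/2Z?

Check for roots in Z/2Z: g(0) = 0 → root; g(1) = 0 → root.
g(0) = 0, so (α) divides g(α); g is reducible.

No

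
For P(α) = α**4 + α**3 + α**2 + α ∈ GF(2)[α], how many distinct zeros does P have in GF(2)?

2

Evaluate at each of the 2 elements of GF(2):
P(0) = 0 → root; P(1) = 0 → root.
Roots: {0, 1}.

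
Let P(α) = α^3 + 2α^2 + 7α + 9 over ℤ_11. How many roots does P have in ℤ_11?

0

Evaluate at each of the 11 elements of ℤ_11:
P(0) = 9; P(1) = 8; P(2) = 6; P(3) = 9; P(4) = 1; P(5) = 10; P(6) = 9; P(7) = 4; P(8) = 1; P(9) = 6; P(10) = 3.
No element is a root.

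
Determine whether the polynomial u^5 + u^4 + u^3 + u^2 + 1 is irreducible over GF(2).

Yes

Write P(u) = u^5 + u^4 + u^3 + u^2 + 1.
Check for roots in GF(2): P(0) = 1; P(1) = 1.
No roots, so no linear factors.
Monic irreducibles of degree 2 over GF(2): u^2 + u + 1.
None of them divide P (all give nonzero remainder).
No irreducible factor of degree ≤ 2 exists, so P is irreducible over GF(2).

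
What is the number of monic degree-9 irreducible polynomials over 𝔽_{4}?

29120

x^(4^9) − x is the product of all monic irreducibles of degree dividing 9; Möbius inversion gives N = (1/9) Σ μ(9/d)·4^d.
Divisors of 9: 1, 3, 9; μ(9/d) for each: 0, -1, 1.
Σ = − 4^3 + 4^9 = 262080.
N = 262080/9 = 29120.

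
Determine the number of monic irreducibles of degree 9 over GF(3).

2184

The number of monic irreducibles of degree 9 over GF(3) is (1/9)·Σ_{d∣9} μ(9/d) 3^d.
Divisors of 9: 1, 3, 9; μ(9/d) for each: 0, -1, 1.
Σ = − 3^3 + 3^9 = 19656.
N = 19656/9 = 2184.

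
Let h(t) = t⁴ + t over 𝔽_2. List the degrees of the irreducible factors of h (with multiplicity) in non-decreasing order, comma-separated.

Roots in 𝔽_2: h(0) = 0 → root; h(1) = 0 → root.
Linear factors from roots: (t), (t + 1).
Complete factorization: h(t) = (t)·(t + 1)·(t² + t + 1).
Factor degrees with multiplicity: 1 + 1 + 2 = 4.

1, 1, 2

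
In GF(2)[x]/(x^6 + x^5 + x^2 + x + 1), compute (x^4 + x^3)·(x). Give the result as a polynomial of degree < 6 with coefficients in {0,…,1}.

x^5 + x^4

Multiply in GF(2)[x]: (x^4 + x^3)·(x) = x^5 + x^4.
Reduced: x^5 + x^4.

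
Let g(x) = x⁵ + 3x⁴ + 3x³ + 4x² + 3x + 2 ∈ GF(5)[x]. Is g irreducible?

Yes

Check for roots in GF(5): g(0) = 2; g(1) = 1; g(2) = 3; g(3) = 4; g(4) = 2.
No roots, so no linear factors.
Degree-2 irreducible divisors: test the 10 monic irreducibles of degree 2 over GF(5).
None of them divide g (all give nonzero remainder).
No irreducible factor of degree ≤ 2 exists, so g is irreducible over GF(5).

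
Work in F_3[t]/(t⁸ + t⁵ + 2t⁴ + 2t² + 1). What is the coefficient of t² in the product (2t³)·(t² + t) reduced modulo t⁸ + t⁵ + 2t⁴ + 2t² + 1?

Multiply in F_3[t]: (2t³)·(t² + t) = 2t⁵ + 2t⁴.
Reduced: 2t⁵ + 2t⁴.

0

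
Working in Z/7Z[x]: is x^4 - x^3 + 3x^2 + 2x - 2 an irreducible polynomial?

Write h(x) = x^4 - x^3 + 3x^2 + 2x - 2.
Check for roots in Z/7Z: h(0) = 5; h(1) = 3; h(2) = 1; h(3) = 1; h(4) = 1; h(5) = 2; h(6) = 1.
No roots, so no linear factors.
Degree-2 irreducible divisors: test the 21 monic irreducibles of degree 2 over GF(7).
None of them divide h (all give nonzero remainder).
No irreducible factor of degree ≤ 2 exists, so h is irreducible over GF(7).

Yes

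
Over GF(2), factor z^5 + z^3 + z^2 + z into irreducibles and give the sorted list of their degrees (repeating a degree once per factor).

1, 1, 3

Write f(z) = z^5 + z^3 + z^2 + z.
Roots in GF(2): f(0) = 0 → root; f(1) = 0 → root.
Linear factors from roots: (z), (z + 1).
Complete factorization: f(z) = (z)·(z + 1)·(z^3 + z^2 + 1).
Factor degrees with multiplicity: 1 + 1 + 3 = 5.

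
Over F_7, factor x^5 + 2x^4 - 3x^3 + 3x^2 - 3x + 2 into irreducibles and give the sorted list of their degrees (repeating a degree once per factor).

Write g(x) = x^5 + 2x^4 - 3x^3 + 3x^2 - 3x + 2.
Complete factorization: g(x) = (x^2 - 2x + 2)·(x^3 - 3x^2 + 3x + 1).
Factor degrees with multiplicity: 2 + 3 = 5.

2, 3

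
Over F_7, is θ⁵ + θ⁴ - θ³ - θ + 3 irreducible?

Yes

Write f(θ) = θ⁵ + θ⁴ - θ³ - θ + 3.
Check for roots in F_7: f(0) = 3; f(1) = 3; f(2) = 6; f(3) = 3; f(4) = 4; f(5) = 4; f(6) = 5.
No roots, so no linear factors.
Degree-2 irreducible divisors: test the 21 monic irreducibles of degree 2 over GF(7).
None of them divide f (all give nonzero remainder).
No irreducible factor of degree ≤ 2 exists, so f is irreducible over GF(7).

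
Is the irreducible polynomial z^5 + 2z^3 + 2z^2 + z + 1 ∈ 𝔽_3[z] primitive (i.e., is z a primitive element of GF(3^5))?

Yes

Write f(z) = z^5 + 2z^3 + 2z^2 + z + 1.
|GF(3^5)^×| = 3^5 − 1 = 242. Prime factorization: 242 = 2·11^2.
f is primitive ⇔ z has order 242 in GF(3)[z]/(f), i.e. z^(242/q) ≠ 1 for each prime q | 242.
z^(121) mod f = 2.
z^(22) mod f = z^3 + z^2.
None equal 1, so z has full order 242; f is primitive.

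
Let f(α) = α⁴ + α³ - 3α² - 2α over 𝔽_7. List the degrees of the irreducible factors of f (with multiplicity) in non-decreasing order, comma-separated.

1, 1, 2

Linear factors from roots: (α), (α + 2).
Complete factorization: f(α) = (α)·(α + 2)·(α² - α - 1).
Factor degrees with multiplicity: 1 + 1 + 2 = 4.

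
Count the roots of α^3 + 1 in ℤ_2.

1

Write P(α) = α^3 + 1.
Evaluate at each of the 2 elements of ℤ_2:
P(0) = 1; P(1) = 0 → root.
Roots: {1}.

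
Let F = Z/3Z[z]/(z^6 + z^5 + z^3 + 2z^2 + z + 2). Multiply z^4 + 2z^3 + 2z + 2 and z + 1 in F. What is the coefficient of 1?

Multiply in Z/3Z[z]: (z^4 + 2z^3 + 2z + 2)·(z + 1) = z^5 + 2z^3 + 2z^2 + z + 2.
Reduced: z^5 + 2z^3 + 2z^2 + z + 2.

2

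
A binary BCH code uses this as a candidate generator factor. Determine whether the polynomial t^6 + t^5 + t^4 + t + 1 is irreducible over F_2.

Write h(t) = t^6 + t^5 + t^4 + t + 1.
Check for roots in F_2: h(0) = 1; h(1) = 1.
No roots, so no linear factors.
Monic irreducibles of degree 2 over GF(2): t^2 + t + 1.
None of them divide h (all give nonzero remainder).
Monic irreducibles of degree 3 over GF(2): t^3 + t + 1, t^3 + t^2 + 1.
None of them divide h (all give nonzero remainder).
No irreducible factor of degree ≤ 3 exists, so h is irreducible over GF(2).

Yes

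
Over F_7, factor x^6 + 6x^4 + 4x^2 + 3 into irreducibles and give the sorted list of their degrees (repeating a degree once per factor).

Write f(x) = x^6 + 6x^4 + 4x^2 + 3.
Linear factors from roots: (x + 6), (x + 1).
Complete factorization: f(x) = (x + 1)·(x + 6)·(x^2 + 2x + 2)·(x^2 + 5x + 2).
Factor degrees with multiplicity: 1 + 1 + 2 + 2 = 6.

1, 1, 2, 2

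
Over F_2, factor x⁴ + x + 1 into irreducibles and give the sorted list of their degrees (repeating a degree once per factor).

4

Write g(x) = x⁴ + x + 1.
Roots in F_2: g(0) = 1; g(1) = 1.
Complete factorization: g(x) = (x⁴ + x + 1).
Factor degrees with multiplicity: 4 = 4.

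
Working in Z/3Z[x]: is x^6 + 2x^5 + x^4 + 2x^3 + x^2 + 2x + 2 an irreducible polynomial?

Write f(x) = x^6 + 2x^5 + x^4 + 2x^3 + x^2 + 2x + 2.
Check for roots in Z/3Z: f(0) = 2; f(1) = 2; f(2) = 2.
No roots, so no linear factors.
Monic irreducibles of degree 2 over GF(3): x^2 + 1, x^2 + x + 2, x^2 + 2x + 2.
None of them divide f (all give nonzero remainder).
Degree-3 irreducible divisors: test the 8 monic irreducibles of degree 3 over GF(3).
None of them divide f (all give nonzero remainder).
No irreducible factor of degree ≤ 3 exists, so f is irreducible over GF(3).

Yes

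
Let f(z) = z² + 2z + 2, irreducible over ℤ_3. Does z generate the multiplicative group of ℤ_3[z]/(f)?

Yes

|GF(3^2)^×| = 3^2 − 1 = 8. Prime factorization: 8 = 2^3.
f is primitive ⇔ z has order 8 in GF(3)[z]/(f), i.e. z^(8/q) ≠ 1 for each prime q | 8.
z^(4) mod f = 2.
None equal 1, so z has full order 8; f is primitive.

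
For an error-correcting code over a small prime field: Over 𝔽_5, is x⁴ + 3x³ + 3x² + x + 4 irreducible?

Write P(x) = x⁴ + 3x³ + 3x² + x + 4.
Check for roots in 𝔽_5: P(0) = 4; P(1) = 2; P(2) = 3; P(3) = 1; P(4) = 4.
No roots, so no linear factors.
Degree-2 irreducible divisors: test the 10 monic irreducibles of degree 2 over GF(5).
None of them divide P (all give nonzero remainder).
No irreducible factor of degree ≤ 2 exists, so P is irreducible over GF(5).

Yes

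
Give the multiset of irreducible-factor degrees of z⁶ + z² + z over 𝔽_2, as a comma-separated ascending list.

1, 2, 3

Write g(z) = z⁶ + z² + z.
Roots in 𝔽_2: g(0) = 0 → root; g(1) = 1.
Linear factors from roots: (z).
Complete factorization: g(z) = (z)·(z² + z + 1)·(z³ + z² + 1).
Factor degrees with multiplicity: 1 + 2 + 3 = 6.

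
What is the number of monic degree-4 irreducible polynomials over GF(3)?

18

The number of monic irreducibles of degree 4 over GF(3) is (1/4)·Σ_{d∣4} μ(4/d) 3^d.
Divisors of 4: 1, 2, 4; μ(4/d) for each: 0, -1, 1.
Σ = − 3^2 + 3^4 = 72.
N = 72/4 = 18.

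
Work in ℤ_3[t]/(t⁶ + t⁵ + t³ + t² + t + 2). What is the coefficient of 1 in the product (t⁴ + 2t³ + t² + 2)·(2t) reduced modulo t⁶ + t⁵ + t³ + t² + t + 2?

Multiply in ℤ_3[t]: (t⁴ + 2t³ + t² + 2)·(2t) = 2t⁵ + t⁴ + 2t³ + t.
Reduced: 2t⁵ + t⁴ + 2t³ + t.

0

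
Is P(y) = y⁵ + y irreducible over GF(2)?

No

Check for roots in GF(2): P(0) = 0 → root; P(1) = 0 → root.
P(0) = 0, so (y) divides P(y); P is reducible.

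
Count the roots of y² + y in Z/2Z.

2

Write h(y) = y² + y.
Evaluate at each of the 2 elements of Z/2Z:
h(0) = 0 → root; h(1) = 0 → root.
Roots: {0, 1}.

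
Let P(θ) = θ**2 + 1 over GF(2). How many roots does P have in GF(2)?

1

Evaluate at each of the 2 elements of GF(2):
P(0) = 1; P(1) = 0 → root.
Roots: {1}.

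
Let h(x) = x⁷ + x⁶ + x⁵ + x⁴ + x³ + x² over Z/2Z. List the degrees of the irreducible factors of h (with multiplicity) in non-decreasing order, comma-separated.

Roots in Z/2Z: h(0) = 0 → root; h(1) = 0 → root.
Linear factors from roots: (x), (x + 1).
Complete factorization: h(x) = (x + 1)·(x)^2·(x² + x + 1)^2.
Factor degrees with multiplicity: 1 + 1 + 1 + 2 + 2 = 7.

1, 1, 1, 2, 2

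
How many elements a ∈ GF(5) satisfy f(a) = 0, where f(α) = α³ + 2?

Evaluate at each of the 5 elements of GF(5):
f(0) = 2; f(1) = 3; f(2) = 0 → root; f(3) = 4; f(4) = 1.
Roots: {2}.

1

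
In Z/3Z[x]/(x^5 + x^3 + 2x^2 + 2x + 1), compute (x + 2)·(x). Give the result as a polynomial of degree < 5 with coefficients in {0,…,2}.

Multiply in Z/3Z[x]: (x + 2)·(x) = x^2 + 2x.
Reduced: x^2 + 2x.

x^2 + 2x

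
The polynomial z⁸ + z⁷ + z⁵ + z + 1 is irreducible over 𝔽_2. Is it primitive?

Write f(z) = z⁸ + z⁷ + z⁵ + z + 1.
|GF(2^8)^×| = 2^8 − 1 = 255. Prime factorization: 255 = 3·5·17.
f is primitive ⇔ z has order 255 in GF(2)[z]/(f), i.e. z^(255/q) ≠ 1 for each prime q | 255.
z^(85) mod f = 1
z^(51) mod f = z⁶ + z⁴ + z³ + z.
z^(15) mod f = z⁵ + z⁴ + z³.
Since z^(85) = 1, the order of z divides 85 < 255; not primitive.

No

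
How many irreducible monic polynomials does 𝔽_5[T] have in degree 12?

20343700

By the necklace-counting formula, N_5(12) = (1/12) Σ_{d|12} μ(12/d)·5^d.
Divisors of 12: 1, 2, 3, 4, 6, 12; μ(12/d) for each: 0, 1, 0, -1, -1, 1.
Σ = 5^2 − 5^4 − 5^6 + 5^12 = 244124400.
N = 244124400/12 = 20343700.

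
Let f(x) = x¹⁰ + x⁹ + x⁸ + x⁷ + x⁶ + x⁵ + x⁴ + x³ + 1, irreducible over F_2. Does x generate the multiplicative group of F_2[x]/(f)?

|GF(2^10)^×| = 2^10 − 1 = 1023. Prime factorization: 1023 = 3·11·31.
f is primitive ⇔ x has order 1023 in GF(2)[x]/(f), i.e. x^(1023/q) ≠ 1 for each prime q | 1023.
x^(341) mod f = x⁹ + x⁸ + x⁶ + x³ + x + 1.
x^(93) mod f = x⁹ + x⁷ + x⁵.
x^(33) mod f = x⁹ + x⁷ + x⁶ + x⁵ + x² + x + 1.
None equal 1, so x has full order 1023; f is primitive.

Yes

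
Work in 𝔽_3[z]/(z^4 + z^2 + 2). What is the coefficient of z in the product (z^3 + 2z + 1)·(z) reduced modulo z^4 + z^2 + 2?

Multiply in 𝔽_3[z]: (z^3 + 2z + 1)·(z) = z^4 + 2z^2 + z.
Reduce using z^4 ≡ 2z^2 + 1 (mod z^4 + z^2 + 2).
Reduced: z^2 + z + 1.

1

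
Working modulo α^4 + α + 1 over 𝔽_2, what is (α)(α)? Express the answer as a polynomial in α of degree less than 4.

Multiply in 𝔽_2[α]: (α)·(α) = α^2.
Reduced: α^2.

α^2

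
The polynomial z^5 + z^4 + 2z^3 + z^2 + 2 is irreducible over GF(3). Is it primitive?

No

Write f(z) = z^5 + z^4 + 2z^3 + z^2 + 2.
|GF(3^5)^×| = 3^5 − 1 = 242. Prime factorization: 242 = 2·11^2.
f is primitive ⇔ z has order 242 in GF(3)[z]/(f), i.e. z^(242/q) ≠ 1 for each prime q | 242.
z^(121) mod f = 1
z^(22) mod f = 1
Since z^(121) = 1, the order of z divides 121 < 242; not primitive.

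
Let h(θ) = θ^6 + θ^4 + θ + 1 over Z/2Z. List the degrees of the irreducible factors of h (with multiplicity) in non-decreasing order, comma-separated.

1, 2, 3

Roots in Z/2Z: h(0) = 1; h(1) = 0 → root.
Linear factors from roots: (θ + 1).
Complete factorization: h(θ) = (θ + 1)·(θ^2 + θ + 1)·(θ^3 + θ + 1).
Factor degrees with multiplicity: 1 + 2 + 3 = 6.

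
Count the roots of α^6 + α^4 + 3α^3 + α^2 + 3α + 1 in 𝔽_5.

Write h(α) = α^6 + α^4 + 3α^3 + α^2 + 3α + 1.
Evaluate at each of the 5 elements of 𝔽_5:
h(0) = 1; h(1) = 0 → root; h(2) = 0 → root; h(3) = 0 → root; h(4) = 3.
Roots: {1, 2, 3}.

3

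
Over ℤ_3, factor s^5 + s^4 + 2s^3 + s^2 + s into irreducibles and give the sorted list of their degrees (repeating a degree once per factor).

Write f(s) = s^5 + s^4 + 2s^3 + s^2 + s.
Roots in ℤ_3: f(0) = 0 → root; f(1) = 0 → root; f(2) = 1.
Linear factors from roots: (s), (s + 2).
Complete factorization: f(s) = (s)·(s + 2)^2·(s^2 + 1).
Factor degrees with multiplicity: 1 + 1 + 1 + 2 = 5.

1, 1, 1, 2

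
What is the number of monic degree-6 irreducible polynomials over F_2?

Gauss's count: N_{2}(6) = (1/6) Σ_{d|6} μ(6/d)·2^d.
Divisors of 6: 1, 2, 3, 6; μ(6/d) for each: 1, -1, -1, 1.
Σ = 2^1 − 2^2 − 2^3 + 2^6 = 54.
N = 54/6 = 9.

9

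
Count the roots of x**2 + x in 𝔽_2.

Write g(x) = x**2 + x.
Evaluate at each of the 2 elements of 𝔽_2:
g(0) = 0 → root; g(1) = 0 → root.
Roots: {0, 1}.

2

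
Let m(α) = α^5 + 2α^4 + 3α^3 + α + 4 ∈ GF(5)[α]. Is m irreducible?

Check for roots in GF(5): m(0) = 4; m(1) = 1; m(2) = 4; m(3) = 3; m(4) = 1.
No roots, so no linear factors.
Degree-2 irreducible divisors: test the 10 monic irreducibles of degree 2 over GF(5).
None of them divide m (all give nonzero remainder).
No irreducible factor of degree ≤ 2 exists, so m is irreducible over GF(5).

Yes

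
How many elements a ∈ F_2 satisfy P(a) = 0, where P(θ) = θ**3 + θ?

2

Evaluate at each of the 2 elements of F_2:
P(0) = 0 → root; P(1) = 0 → root.
Roots: {0, 1}.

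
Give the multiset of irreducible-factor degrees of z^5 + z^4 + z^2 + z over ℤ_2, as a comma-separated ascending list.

1, 1, 1, 2

Write h(z) = z^5 + z^4 + z^2 + z.
Roots in ℤ_2: h(0) = 0 → root; h(1) = 0 → root.
Linear factors from roots: (z), (z + 1).
Complete factorization: h(z) = (z)·(z + 1)^2·(z^2 + z + 1).
Factor degrees with multiplicity: 1 + 1 + 1 + 2 = 5.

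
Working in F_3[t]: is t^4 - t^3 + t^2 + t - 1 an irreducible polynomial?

Yes

Write P(t) = t^4 - t^3 + t^2 + t - 1.
Check for roots in F_3: P(0) = 2; P(1) = 1; P(2) = 1.
No roots, so no linear factors.
Monic irreducibles of degree 2 over GF(3): t^2 + 1, t^2 + t - 1, t^2 - t - 1.
None of them divide P (all give nonzero remainder).
No irreducible factor of degree ≤ 2 exists, so P is irreducible over GF(3).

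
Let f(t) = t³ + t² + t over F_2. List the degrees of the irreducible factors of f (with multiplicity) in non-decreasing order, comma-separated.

1, 2

Roots in F_2: f(0) = 0 → root; f(1) = 1.
Linear factors from roots: (t).
Complete factorization: f(t) = (t)·(t² + t + 1).
Factor degrees with multiplicity: 1 + 2 = 3.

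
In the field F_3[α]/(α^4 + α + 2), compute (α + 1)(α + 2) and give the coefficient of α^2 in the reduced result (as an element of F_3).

Multiply in F_3[α]: (α + 1)·(α + 2) = α^2 + 2.
Reduced: α^2 + 2.

1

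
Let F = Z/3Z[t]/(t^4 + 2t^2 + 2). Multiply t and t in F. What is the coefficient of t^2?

Multiply in Z/3Z[t]: (t)·(t) = t^2.
Reduced: t^2.

1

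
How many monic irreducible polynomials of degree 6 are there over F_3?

116

x^(3^6) − x is the product of all monic irreducibles of degree dividing 6; Möbius inversion gives N = (1/6) Σ μ(6/d)·3^d.
Divisors of 6: 1, 2, 3, 6; μ(6/d) for each: 1, -1, -1, 1.
Σ = 3^1 − 3^2 − 3^3 + 3^6 = 696.
N = 696/6 = 116.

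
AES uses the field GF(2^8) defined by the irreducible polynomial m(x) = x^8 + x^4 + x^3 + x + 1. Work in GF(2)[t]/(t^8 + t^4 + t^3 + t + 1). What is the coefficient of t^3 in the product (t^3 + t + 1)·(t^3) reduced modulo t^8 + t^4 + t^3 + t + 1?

Multiply in GF(2)[t]: (t^3 + t + 1)·(t^3) = t^6 + t^4 + t^3.
Reduced: t^6 + t^4 + t^3.

1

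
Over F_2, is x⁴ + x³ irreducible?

No

Write g(x) = x⁴ + x³.
Check for roots in F_2: g(0) = 0 → root; g(1) = 0 → root.
g(0) = 0, so (x) divides g(x); g is reducible.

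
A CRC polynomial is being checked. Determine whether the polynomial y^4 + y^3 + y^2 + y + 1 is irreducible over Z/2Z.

Write m(y) = y^4 + y^3 + y^2 + y + 1.
Check for roots in Z/2Z: m(0) = 1; m(1) = 1.
No roots, so no linear factors.
Monic irreducibles of degree 2 over GF(2): y^2 + y + 1.
None of them divide m (all give nonzero remainder).
No irreducible factor of degree ≤ 2 exists, so m is irreducible over GF(2).

Yes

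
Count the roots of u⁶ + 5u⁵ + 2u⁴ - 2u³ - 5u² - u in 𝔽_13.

4

Write f(u) = u⁶ + 5u⁵ + 2u⁴ - 2u³ - 5u² - u.
Evaluate at each of the 13 elements of 𝔽_13:
f(0) = 0 → root; f(1) = 0 → root; f(2) = 10; f(3) = 2; f(4) = 0 → root; f(5) = 10; f(6) = 7; f(7) = 5; f(8) = 2; f(9) = 8; f(10) = 0 → root; f(11) = 12; f(12) = 9.
Roots: {0, 1, 4, 10}.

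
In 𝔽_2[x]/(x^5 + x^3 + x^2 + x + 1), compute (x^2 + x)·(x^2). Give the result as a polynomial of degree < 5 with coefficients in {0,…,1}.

x^4 + x^3

Multiply in 𝔽_2[x]: (x^2 + x)·(x^2) = x^4 + x^3.
Reduced: x^4 + x^3.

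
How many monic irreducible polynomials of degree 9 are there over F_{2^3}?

Gauss's count: N_{8}(9) = (1/9) Σ_{d|9} μ(9/d)·8^d.
Divisors of 9: 1, 3, 9; μ(9/d) for each: 0, -1, 1.
Σ = − 8^3 + 8^9 = 134217216.
N = 134217216/9 = 14913024.

14913024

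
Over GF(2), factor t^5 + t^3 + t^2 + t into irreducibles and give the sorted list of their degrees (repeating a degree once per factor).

1, 1, 3

Write g(t) = t^5 + t^3 + t^2 + t.
Roots in GF(2): g(0) = 0 → root; g(1) = 0 → root.
Linear factors from roots: (t), (t + 1).
Complete factorization: g(t) = (t)·(t + 1)·(t^3 + t^2 + 1).
Factor degrees with multiplicity: 1 + 1 + 3 = 5.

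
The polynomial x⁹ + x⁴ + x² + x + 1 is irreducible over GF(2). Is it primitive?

No

Write f(x) = x⁹ + x⁴ + x² + x + 1.
|GF(2^9)^×| = 2^9 − 1 = 511. Prime factorization: 511 = 7·73.
f is primitive ⇔ x has order 511 in GF(2)[x]/(f), i.e. x^(511/q) ≠ 1 for each prime q | 511.
x^(73) mod f = 1
x^(7) mod f = x⁷.
Since x^(73) = 1, the order of x divides 73 < 511; not primitive.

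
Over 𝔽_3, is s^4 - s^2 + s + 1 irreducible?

No

Write f(s) = s^4 - s^2 + s + 1.
Check for roots in 𝔽_3: f(0) = 1; f(1) = 2; f(2) = 0 → root.
f(2) = 0, so (s − 2) divides f(s); f is reducible.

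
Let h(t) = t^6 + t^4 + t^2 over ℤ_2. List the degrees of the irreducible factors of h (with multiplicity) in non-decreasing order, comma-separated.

Roots in ℤ_2: h(0) = 0 → root; h(1) = 1.
Linear factors from roots: (t).
Complete factorization: h(t) = (t)^2·(t^2 + t + 1)^2.
Factor degrees with multiplicity: 1 + 1 + 2 + 2 = 6.

1, 1, 2, 2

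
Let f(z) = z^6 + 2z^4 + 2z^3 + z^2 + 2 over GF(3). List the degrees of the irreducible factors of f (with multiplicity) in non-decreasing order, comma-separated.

6

Roots in GF(3): f(0) = 2; f(1) = 2; f(2) = 1.
Complete factorization: f(z) = (z^6 + 2z^4 + 2z^3 + z^2 + 2).
Factor degrees with multiplicity: 6 = 6.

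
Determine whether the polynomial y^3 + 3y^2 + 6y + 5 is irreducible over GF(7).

Write h(y) = y^3 + 3y^2 + 6y + 5.
Check for roots in GF(7): h(0) = 5; h(1) = 1; h(2) = 2; h(3) = 0 → root; h(4) = 1; h(5) = 4; h(6) = 1.
h(3) = 0, so (y − 3) divides h(y); h is reducible.

No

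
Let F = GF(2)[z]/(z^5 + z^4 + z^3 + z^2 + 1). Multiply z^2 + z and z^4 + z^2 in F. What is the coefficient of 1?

Multiply in GF(2)[z]: (z^2 + z)·(z^4 + z^2) = z^6 + z^5 + z^4 + z^3.
Reduce using z^5 ≡ z^4 + z^3 + z^2 + 1 (mod z^5 + z^4 + z^3 + z^2 + 1).
Reduced: z.

0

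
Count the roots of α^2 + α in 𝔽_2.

Write f(α) = α^2 + α.
Evaluate at each of the 2 elements of 𝔽_2:
f(0) = 0 → root; f(1) = 0 → root.
Roots: {0, 1}.

2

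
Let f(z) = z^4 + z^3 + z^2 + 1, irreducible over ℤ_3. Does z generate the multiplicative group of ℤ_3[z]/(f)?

No

|GF(3^4)^×| = 3^4 − 1 = 80. Prime factorization: 80 = 2^4·5.
f is primitive ⇔ z has order 80 in GF(3)[z]/(f), i.e. z^(80/q) ≠ 1 for each prime q | 80.
z^(40) mod f = 1
z^(16) mod f = 2z^3 + z^2 + z.
Since z^(40) = 1, the order of z divides 40 < 80; not primitive.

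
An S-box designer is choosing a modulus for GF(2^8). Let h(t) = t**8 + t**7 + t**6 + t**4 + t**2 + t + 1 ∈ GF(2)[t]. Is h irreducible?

Yes

Check for roots in GF(2): h(0) = 1; h(1) = 1.
No roots, so no linear factors.
Monic irreducibles of degree 2 over GF(2): t**2 + t + 1.
None of them divide h (all give nonzero remainder).
Monic irreducibles of degree 3 over GF(2): t**3 + t + 1, t**3 + t**2 + 1.
None of them divide h (all give nonzero remainder).
Monic irreducibles of degree 4 over GF(2): t**4 + t + 1, t**4 + t**3 + 1, t**4 + t**3 + t**2 + t + 1.
None of them divide h (all give nonzero remainder).
No irreducible factor of degree ≤ 4 exists, so h is irreducible over GF(2).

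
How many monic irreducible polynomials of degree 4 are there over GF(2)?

3

Gauss's count: N_{2}(4) = (1/4) Σ_{d|4} μ(4/d)·2^d.
Divisors of 4: 1, 2, 4; μ(4/d) for each: 0, -1, 1.
Σ = − 2^2 + 2^4 = 12.
N = 12/4 = 3.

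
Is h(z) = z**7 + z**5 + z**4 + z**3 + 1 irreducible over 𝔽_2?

Check for roots in 𝔽_2: h(0) = 1; h(1) = 1.
No roots, so no linear factors.
Monic irreducibles of degree 2 over GF(2): z**2 + z + 1.
None of them divide h (all give nonzero remainder).
Monic irreducibles of degree 3 over GF(2): z**3 + z + 1, z**3 + z**2 + 1.
None of them divide h (all give nonzero remainder).
No irreducible factor of degree ≤ 3 exists, so h is irreducible over GF(2).

Yes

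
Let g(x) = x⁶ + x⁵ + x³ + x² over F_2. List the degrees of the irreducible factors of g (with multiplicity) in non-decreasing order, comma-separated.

Roots in F_2: g(0) = 0 → root; g(1) = 0 → root.
Linear factors from roots: (x), (x + 1).
Complete factorization: g(x) = (x)^2·(x + 1)^2·(x² + x + 1).
Factor degrees with multiplicity: 1 + 1 + 1 + 1 + 2 = 6.

1, 1, 1, 1, 2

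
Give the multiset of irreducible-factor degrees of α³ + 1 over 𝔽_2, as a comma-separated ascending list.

Write f(α) = α³ + 1.
Roots in 𝔽_2: f(0) = 1; f(1) = 0 → root.
Linear factors from roots: (α + 1).
Complete factorization: f(α) = (α + 1)·(α² + α + 1).
Factor degrees with multiplicity: 1 + 2 = 3.

1, 2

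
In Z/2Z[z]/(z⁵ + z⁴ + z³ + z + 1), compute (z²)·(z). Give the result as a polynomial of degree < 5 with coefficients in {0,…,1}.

z^3

Multiply in Z/2Z[z]: (z²)·(z) = z³.
Reduced: z³.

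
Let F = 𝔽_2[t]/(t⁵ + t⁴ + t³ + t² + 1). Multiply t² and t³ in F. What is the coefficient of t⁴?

Multiply in 𝔽_2[t]: (t²)·(t³) = t⁵.
Reduce using t⁵ ≡ t⁴ + t³ + t² + 1 (mod t⁵ + t⁴ + t³ + t² + 1).
Reduced: t⁴ + t³ + t² + 1.

1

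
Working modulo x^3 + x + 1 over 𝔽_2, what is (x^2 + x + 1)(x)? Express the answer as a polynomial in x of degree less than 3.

Multiply in 𝔽_2[x]: (x^2 + x + 1)·(x) = x^3 + x^2 + x.
Reduce using x^3 ≡ x + 1 (mod x^3 + x + 1).
Reduced: x^2 + 1.

x^2 + 1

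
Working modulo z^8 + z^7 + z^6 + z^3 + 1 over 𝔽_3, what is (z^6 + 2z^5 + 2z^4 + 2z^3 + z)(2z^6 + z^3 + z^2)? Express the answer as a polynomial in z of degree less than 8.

z^7 + 2z^6 + 2z^5 + 2z^4 + 2z^3

Multiply in 𝔽_3[z]: (z^6 + 2z^5 + 2z^4 + 2z^3 + z)·(2z^6 + z^3 + z^2) = 2z^12 + z^11 + z^10 + 2z^9 + z^6 + 2z^5 + z^4 + z^3.
Reduce using z^8 ≡ 2z^7 + 2z^6 + 2z^3 + 2 (mod z^8 + z^7 + z^6 + z^3 + 1).
Reduced: z^7 + 2z^6 + 2z^5 + 2z^4 + 2z^3.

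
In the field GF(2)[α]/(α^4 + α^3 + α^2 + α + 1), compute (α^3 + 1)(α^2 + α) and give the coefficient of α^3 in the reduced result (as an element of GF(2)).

1

Multiply in GF(2)[α]: (α^3 + 1)·(α^2 + α) = α^5 + α^4 + α^2 + α.
Reduce using α^4 ≡ α^3 + α^2 + α + 1 (mod α^4 + α^3 + α^2 + α + 1).
Reduced: α^3.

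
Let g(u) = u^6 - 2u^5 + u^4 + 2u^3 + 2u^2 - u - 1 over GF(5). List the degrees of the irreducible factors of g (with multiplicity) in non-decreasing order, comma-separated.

Roots in GF(5): g(0) = 4; g(1) = 2; g(2) = 2; g(3) = 2; g(4) = 4.
Complete factorization: g(u) = (u^2 - 2)·(u^2 + u + 2)·(u^2 + 2u - 1).
Factor degrees with multiplicity: 2 + 2 + 2 = 6.

2, 2, 2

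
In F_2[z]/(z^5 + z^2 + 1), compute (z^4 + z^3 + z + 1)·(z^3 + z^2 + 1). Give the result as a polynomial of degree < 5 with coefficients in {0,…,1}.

Multiply in F_2[z]: (z^4 + z^3 + z + 1)·(z^3 + z^2 + 1) = z^7 + z^5 + z^3 + z^2 + z + 1.
Reduce using z^5 ≡ z^2 + 1 (mod z^5 + z^2 + 1).
Reduced: z^4 + z^3 + z^2 + z.

z^4 + z^3 + z^2 + z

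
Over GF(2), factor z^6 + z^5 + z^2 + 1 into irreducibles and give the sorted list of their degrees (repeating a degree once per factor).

Write h(z) = z^6 + z^5 + z^2 + 1.
Roots in GF(2): h(0) = 1; h(1) = 0 → root.
Linear factors from roots: (z + 1).
Complete factorization: h(z) = (z + 1)·(z^2 + z + 1)·(z^3 + z^2 + 1).
Factor degrees with multiplicity: 1 + 2 + 3 = 6.

1, 2, 3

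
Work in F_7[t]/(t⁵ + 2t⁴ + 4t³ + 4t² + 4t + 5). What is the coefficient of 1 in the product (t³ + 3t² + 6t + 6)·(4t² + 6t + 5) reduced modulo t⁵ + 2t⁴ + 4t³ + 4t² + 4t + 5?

3

Multiply in F_7[t]: (t³ + 3t² + 6t + 6)·(4t² + 6t + 5) = 4t⁵ + 4t⁴ + 5t³ + 5t² + 3t + 2.
Reduce using t⁵ ≡ 5t⁴ + 3t³ + 3t² + 3t + 2 (mod t⁵ + 2t⁴ + 4t³ + 4t² + 4t + 5).
Reduced: 3t⁴ + 3t³ + 3t² + t + 3.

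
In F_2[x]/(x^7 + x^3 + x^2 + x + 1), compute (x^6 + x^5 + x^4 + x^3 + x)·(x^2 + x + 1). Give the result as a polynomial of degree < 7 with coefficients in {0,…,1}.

x^6 + x^5 + x^4 + x^3

Multiply in F_2[x]: (x^6 + x^5 + x^4 + x^3 + x)·(x^2 + x + 1) = x^8 + x^6 + x^5 + x^2 + x.
Reduce using x^7 ≡ x^3 + x^2 + x + 1 (mod x^7 + x^3 + x^2 + x + 1).
Reduced: x^6 + x^5 + x^4 + x^3.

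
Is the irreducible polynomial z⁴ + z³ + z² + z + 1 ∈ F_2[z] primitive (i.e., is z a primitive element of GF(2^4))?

No

Write f(z) = z⁴ + z³ + z² + z + 1.
|GF(2^4)^×| = 2^4 − 1 = 15. Prime factorization: 15 = 3·5.
f is primitive ⇔ z has order 15 in GF(2)[z]/(f), i.e. z^(15/q) ≠ 1 for each prime q | 15.
z^(5) mod f = 1
z^(3) mod f = z³.
Since z^(5) = 1, the order of z divides 5 < 15; not primitive.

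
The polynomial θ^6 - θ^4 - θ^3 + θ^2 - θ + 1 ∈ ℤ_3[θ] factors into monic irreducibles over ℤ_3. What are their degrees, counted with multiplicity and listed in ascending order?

Write h(θ) = θ^6 - θ^4 - θ^3 + θ^2 - θ + 1.
Roots in ℤ_3: h(0) = 1; h(1) = 0 → root; h(2) = 1.
Linear factors from roots: (θ - 1).
Complete factorization: h(θ) = (θ - 1)^2·(θ^2 + θ - 1)^2.
Factor degrees with multiplicity: 1 + 1 + 2 + 2 = 6.

1, 1, 2, 2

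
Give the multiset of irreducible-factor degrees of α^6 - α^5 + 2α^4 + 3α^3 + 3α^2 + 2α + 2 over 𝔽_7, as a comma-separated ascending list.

2, 2, 2

Write h(α) = α^6 - α^5 + 2α^4 + 3α^3 + 3α^2 + 2α + 2.
Complete factorization: h(α) = (α^2 + α - 1)·(α^2 + 2α - 2)·(α^2 + 3α + 1).
Factor degrees with multiplicity: 2 + 2 + 2 = 6.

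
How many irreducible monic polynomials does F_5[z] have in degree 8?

48750

Gauss's count: N_{5}(8) = (1/8) Σ_{d|8} μ(8/d)·5^d.
Divisors of 8: 1, 2, 4, 8; μ(8/d) for each: 0, 0, -1, 1.
Σ = − 5^4 + 5^8 = 390000.
N = 390000/8 = 48750.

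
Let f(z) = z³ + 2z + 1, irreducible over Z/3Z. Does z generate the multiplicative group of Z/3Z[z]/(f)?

Yes

|GF(3^3)^×| = 3^3 − 1 = 26. Prime factorization: 26 = 2·13.
f is primitive ⇔ z has order 26 in GF(3)[z]/(f), i.e. z^(26/q) ≠ 1 for each prime q | 26.
z^(13) mod f = 2.
z^(2) mod f = z².
None equal 1, so z has full order 26; f is primitive.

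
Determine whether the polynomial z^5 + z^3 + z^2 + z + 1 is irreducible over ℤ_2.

Yes

Write g(z) = z^5 + z^3 + z^2 + z + 1.
Check for roots in ℤ_2: g(0) = 1; g(1) = 1.
No roots, so no linear factors.
Monic irreducibles of degree 2 over GF(2): z^2 + z + 1.
None of them divide g (all give nonzero remainder).
No irreducible factor of degree ≤ 2 exists, so g is irreducible over GF(2).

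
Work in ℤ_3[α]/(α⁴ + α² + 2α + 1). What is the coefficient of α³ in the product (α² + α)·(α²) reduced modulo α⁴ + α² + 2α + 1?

Multiply in ℤ_3[α]: (α² + α)·(α²) = α⁴ + α³.
Reduce using α⁴ ≡ 2α² + α + 2 (mod α⁴ + α² + 2α + 1).
Reduced: α³ + 2α² + α + 2.

1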